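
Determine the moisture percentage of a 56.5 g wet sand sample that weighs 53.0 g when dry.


Formula: MC = (W_wet - W_dry) / W_wet * 100
Water mass = 56.5 - 53.0 = 3.5 g
MC = 3.5 / 56.5 * 100 = 6.1947%

6.1947%


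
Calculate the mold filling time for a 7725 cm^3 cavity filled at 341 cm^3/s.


Formula: t_fill = V_mold / Q_flow
t = 7725 cm^3 / 341 cm^3/s = 22.6540 s

22.6540 s


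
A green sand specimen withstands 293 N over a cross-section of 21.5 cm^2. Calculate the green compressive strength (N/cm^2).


Formula: Compressive Strength = Force / Area
Strength = 293 N / 21.5 cm^2 = 13.6279 N/cm^2


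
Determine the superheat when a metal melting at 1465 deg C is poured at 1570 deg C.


Formula: Superheat = T_pour - T_melt
Superheat = 1570 - 1465 = 105 deg C

Answer: 105 deg C


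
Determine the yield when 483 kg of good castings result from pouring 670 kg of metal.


Formula: Casting Yield = (W_good / W_total) * 100
Yield = (483 kg / 670 kg) * 100 = 72.0896%

72.0896%


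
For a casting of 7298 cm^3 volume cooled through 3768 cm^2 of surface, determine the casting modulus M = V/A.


Formula: Casting Modulus M = V / A
M = 7298 cm^3 / 3768 cm^2 = 1.9368 cm


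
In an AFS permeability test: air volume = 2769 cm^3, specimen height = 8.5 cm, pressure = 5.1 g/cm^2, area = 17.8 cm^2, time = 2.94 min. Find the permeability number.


Formula: Permeability Number P = (V * H) / (p * A * t)
Numerator: V * H = 2769 * 8.5 = 23536.5
Denominator: p * A * t = 5.1 * 17.8 * 2.94 = 266.8932
P = 23536.5 / 266.8932 = 88.1870

88.1870


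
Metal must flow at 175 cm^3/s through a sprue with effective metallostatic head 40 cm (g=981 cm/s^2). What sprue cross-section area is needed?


Formula: v = sqrt(2*g*h), A = Q/v
Velocity: v = sqrt(2 * 981 * 40) = sqrt(78480) = 280.1428 cm/s
Sprue area: A = Q / v = 175 / 280.1428 = 0.6247 cm^2


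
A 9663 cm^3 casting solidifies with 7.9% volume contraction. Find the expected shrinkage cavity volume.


Formula: V_shrink = V_casting * shrinkage_pct / 100
V_shrink = 9663 cm^3 * 7.9 / 100 = 763.3770 cm^3

Answer: 763.3770 cm^3


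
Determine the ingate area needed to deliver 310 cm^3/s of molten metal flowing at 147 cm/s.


Formula: A_ingate = Q / v  (continuity equation)
A = 310 cm^3/s / 147 cm/s = 2.1088 cm^2

Answer: 2.1088 cm^2


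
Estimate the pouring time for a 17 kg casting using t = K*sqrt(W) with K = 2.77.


Formula: t = K * sqrt(W)
sqrt(W) = sqrt(17) = 4.12311
t = 2.77 * 4.12311 = 11.4210 s


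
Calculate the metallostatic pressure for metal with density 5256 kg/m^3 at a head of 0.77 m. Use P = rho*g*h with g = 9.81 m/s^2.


Formula: P = rho * g * h
rho * g = 5256 * 9.81 = 51561.36 N/m^3
P = 51561.36 * 0.77 = 39702.2472 Pa

Answer: 39702.2472 Pa


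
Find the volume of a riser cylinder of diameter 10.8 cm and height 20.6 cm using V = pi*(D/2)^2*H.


Formula: V = pi * (D/2)^2 * H  (cylinder volume)
Radius = D/2 = 10.8/2 = 5.4 cm
V = pi * 5.4^2 * 20.6 = 1887.1421 cm^3


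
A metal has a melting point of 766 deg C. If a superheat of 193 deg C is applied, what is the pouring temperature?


Formula: T_pour = T_melt + Superheat
T_pour = 766 + 193 = 959 deg C

Final answer: 959 deg C


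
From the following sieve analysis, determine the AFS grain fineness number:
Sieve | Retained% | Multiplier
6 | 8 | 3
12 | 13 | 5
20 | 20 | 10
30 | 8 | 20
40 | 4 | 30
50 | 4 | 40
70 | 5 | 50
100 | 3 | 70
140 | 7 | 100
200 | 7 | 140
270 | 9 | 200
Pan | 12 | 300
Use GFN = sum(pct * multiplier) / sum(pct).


Formula: GFN = sum(pct * multiplier) / sum(pct)
sum(pct * multiplier) = 8269
sum(pct) = 100
GFN = 8269 / 100 = 82.69

Final answer: 82.69


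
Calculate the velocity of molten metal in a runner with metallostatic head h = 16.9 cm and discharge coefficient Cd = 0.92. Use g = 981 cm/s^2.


Formula: v = Cd * sqrt(2 * g * h)  (Torricelli with discharge coefficient)
2*g*h = 2 * 981 * 16.9 = 33157.8 cm^2/s^2
sqrt(33157.8) = 182.09283 cm/s
v = 0.92 * 182.09283 = 167.5254 cm/s

Final answer: 167.5254 cm/s


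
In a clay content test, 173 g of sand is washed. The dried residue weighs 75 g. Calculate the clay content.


Formula: Clay% = (W_total - W_washed) / W_total * 100
Clay mass = 173 - 75 = 98 g
Clay% = 98 / 173 * 100 = 56.6474%

56.6474%


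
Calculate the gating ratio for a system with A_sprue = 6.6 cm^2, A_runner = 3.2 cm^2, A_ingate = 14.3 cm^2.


Sprue:Runner:Ingate = 1 : 3.2/6.6 : 14.3/6.6 = 1:0.48:2.17

Answer: 1:0.48:2.17


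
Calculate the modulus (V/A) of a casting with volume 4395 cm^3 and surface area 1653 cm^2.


Formula: Casting Modulus M = V / A
M = 4395 cm^3 / 1653 cm^2 = 2.6588 cm

Answer: 2.6588 cm


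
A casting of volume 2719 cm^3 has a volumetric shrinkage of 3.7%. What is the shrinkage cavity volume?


Formula: V_shrink = V_casting * shrinkage_pct / 100
V_shrink = 2719 cm^3 * 3.7 / 100 = 100.6030 cm^3

Final answer: 100.6030 cm^3


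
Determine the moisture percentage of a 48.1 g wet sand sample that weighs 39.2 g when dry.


Formula: MC = (W_wet - W_dry) / W_wet * 100
Water mass = 48.1 - 39.2 = 8.9 g
MC = 8.9 / 48.1 * 100 = 18.5031%

18.5031%


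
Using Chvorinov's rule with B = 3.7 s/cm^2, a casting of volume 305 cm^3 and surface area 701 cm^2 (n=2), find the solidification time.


Formula: t_s = B * (V/A)^n  (Chvorinov's rule, n=2)
Modulus M = V/A = 305/701 = 0.435093 cm
M^2 = 0.435093^2 = 0.189306 cm^2
t_s = 3.7 * 0.189306 = 0.7004 s

0.7004 s


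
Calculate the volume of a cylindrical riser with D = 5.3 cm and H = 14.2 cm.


Formula: V = pi * (D/2)^2 * H  (cylinder volume)
Radius = D/2 = 5.3/2 = 2.65 cm
V = pi * 2.65^2 * 14.2 = 313.2780 cm^3

313.2780 cm^3


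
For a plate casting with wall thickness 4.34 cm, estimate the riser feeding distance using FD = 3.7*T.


Formula: FD = 3.7 * T  (riser feeding-distance rule)
FD = 3.7 * 4.34 cm = 16.0580 cm

Answer: 16.0580 cm


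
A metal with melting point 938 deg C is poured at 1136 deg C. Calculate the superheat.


Formula: Superheat = T_pour - T_melt
Superheat = 1136 - 938 = 198 deg C

Answer: 198 deg C


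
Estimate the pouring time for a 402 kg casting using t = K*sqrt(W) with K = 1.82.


Formula: t = K * sqrt(W)
sqrt(W) = sqrt(402) = 20.04994
t = 1.82 * 20.04994 = 36.4909 s

36.4909 s


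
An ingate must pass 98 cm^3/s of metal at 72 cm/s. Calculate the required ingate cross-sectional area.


Formula: A_ingate = Q / v  (continuity equation)
A = 98 cm^3/s / 72 cm/s = 1.3611 cm^2

1.3611 cm^2


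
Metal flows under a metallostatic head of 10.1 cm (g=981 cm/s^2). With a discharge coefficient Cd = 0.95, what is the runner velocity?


Formula: v = Cd * sqrt(2 * g * h)  (Torricelli with discharge coefficient)
2*g*h = 2 * 981 * 10.1 = 19816.2 cm^2/s^2
sqrt(19816.2) = 140.77003 cm/s
v = 0.95 * 140.77003 = 133.7315 cm/s


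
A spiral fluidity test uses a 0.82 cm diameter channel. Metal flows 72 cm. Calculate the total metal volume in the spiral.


Formula: V = pi * (d/2)^2 * L  (cylinder volume)
Radius = 0.82/2 = 0.41 cm
V = pi * 0.41^2 * 72 = 38.0233 cm^3

38.0233 cm^3


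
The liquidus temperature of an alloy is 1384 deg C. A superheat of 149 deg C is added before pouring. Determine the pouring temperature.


Formula: T_pour = T_melt + Superheat
T_pour = 1384 + 149 = 1533 deg C

Answer: 1533 deg C


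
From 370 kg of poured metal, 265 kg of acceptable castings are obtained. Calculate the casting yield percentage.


Formula: Casting Yield = (W_good / W_total) * 100
Yield = (265 kg / 370 kg) * 100 = 71.6216%

71.6216%


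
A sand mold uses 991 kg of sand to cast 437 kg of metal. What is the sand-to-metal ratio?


Formula: Sand-to-Metal Ratio = W_sand / W_metal
Ratio = 991 kg / 437 kg = 2.2677


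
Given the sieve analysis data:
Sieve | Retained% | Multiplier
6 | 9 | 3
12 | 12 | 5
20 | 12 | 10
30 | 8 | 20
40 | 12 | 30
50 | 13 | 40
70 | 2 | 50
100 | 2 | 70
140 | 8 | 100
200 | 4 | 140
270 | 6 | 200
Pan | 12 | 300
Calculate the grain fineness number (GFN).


Formula: GFN = sum(pct * multiplier) / sum(pct)
sum(pct * multiplier) = 7647
sum(pct) = 100
GFN = 7647 / 100 = 76.47

Answer: 76.47


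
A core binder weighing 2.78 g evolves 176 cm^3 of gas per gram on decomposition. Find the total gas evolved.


Formula: V_gas = W_binder * gas_evolution_rate
V = 2.78 g * 176 cm^3/g = 489.2800 cm^3

Final answer: 489.2800 cm^3


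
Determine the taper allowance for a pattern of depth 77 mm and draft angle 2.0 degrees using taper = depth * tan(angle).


Formula: taper = depth * tan(draft_angle)
tan(2.0 deg) = 0.0349208
taper = 77 mm * 0.0349208 = 2.6889 mm

Final answer: 2.6889 mm


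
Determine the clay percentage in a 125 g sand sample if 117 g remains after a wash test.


Formula: Clay% = (W_total - W_washed) / W_total * 100
Clay mass = 125 - 117 = 8 g
Clay% = 8 / 125 * 100 = 6.4000%

Final answer: 6.4000%


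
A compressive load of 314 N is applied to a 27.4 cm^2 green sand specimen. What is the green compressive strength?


Formula: Compressive Strength = Force / Area
Strength = 314 N / 27.4 cm^2 = 11.4599 N/cm^2

Answer: 11.4599 N/cm^2


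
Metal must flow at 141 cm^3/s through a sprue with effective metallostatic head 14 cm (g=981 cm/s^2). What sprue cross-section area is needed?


Formula: v = sqrt(2*g*h), A = Q/v
Velocity: v = sqrt(2 * 981 * 14) = sqrt(27468) = 165.7347 cm/s
Sprue area: A = Q / v = 141 / 165.7347 = 0.8508 cm^2

Answer: 0.8508 cm^2


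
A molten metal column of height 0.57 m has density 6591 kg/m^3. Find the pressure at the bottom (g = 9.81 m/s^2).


Formula: P = rho * g * h
rho * g = 6591 * 9.81 = 64657.71 N/m^3
P = 64657.71 * 0.57 = 36854.8947 Pa

36854.8947 Pa


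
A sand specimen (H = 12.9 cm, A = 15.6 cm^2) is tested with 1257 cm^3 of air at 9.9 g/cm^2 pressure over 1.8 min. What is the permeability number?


Formula: Permeability Number P = (V * H) / (p * A * t)
Numerator: V * H = 1257 * 12.9 = 16215.3
Denominator: p * A * t = 9.9 * 15.6 * 1.8 = 277.992
P = 16215.3 / 277.992 = 58.3301

58.3301


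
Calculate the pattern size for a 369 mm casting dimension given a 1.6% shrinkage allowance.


Formula: L_pattern = L_casting * (1 + shrinkage_rate/100)
Shrinkage factor = 1 + 1.6/100 = 1.016
L_pattern = 369 mm * 1.016 = 374.9040 mm

374.9040 mm


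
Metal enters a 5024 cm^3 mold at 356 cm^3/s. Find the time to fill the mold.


Formula: t_fill = V_mold / Q_flow
t = 5024 cm^3 / 356 cm^3/s = 14.1124 s


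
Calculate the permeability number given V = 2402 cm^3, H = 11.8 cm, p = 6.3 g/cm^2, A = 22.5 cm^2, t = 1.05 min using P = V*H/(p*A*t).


Formula: Permeability Number P = (V * H) / (p * A * t)
Numerator: V * H = 2402 * 11.8 = 28343.6
Denominator: p * A * t = 6.3 * 22.5 * 1.05 = 148.8375
P = 28343.6 / 148.8375 = 190.4332

Final answer: 190.4332


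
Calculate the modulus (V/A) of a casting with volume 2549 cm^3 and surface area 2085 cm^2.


Formula: Casting Modulus M = V / A
M = 2549 cm^3 / 2085 cm^2 = 1.2225 cm

Final answer: 1.2225 cm


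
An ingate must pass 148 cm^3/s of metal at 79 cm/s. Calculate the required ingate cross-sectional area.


Formula: A_ingate = Q / v  (continuity equation)
A = 148 cm^3/s / 79 cm/s = 1.8734 cm^2


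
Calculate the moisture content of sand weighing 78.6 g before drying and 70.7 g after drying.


Formula: MC = (W_wet - W_dry) / W_wet * 100
Water mass = 78.6 - 70.7 = 7.9 g
MC = 7.9 / 78.6 * 100 = 10.0509%


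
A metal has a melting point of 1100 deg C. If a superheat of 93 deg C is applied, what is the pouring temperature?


Formula: T_pour = T_melt + Superheat
T_pour = 1100 + 93 = 1193 deg C


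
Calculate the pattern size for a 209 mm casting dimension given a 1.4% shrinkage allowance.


Formula: L_pattern = L_casting * (1 + shrinkage_rate/100)
Shrinkage factor = 1 + 1.4/100 = 1.014
L_pattern = 209 mm * 1.014 = 211.9260 mm

211.9260 mm


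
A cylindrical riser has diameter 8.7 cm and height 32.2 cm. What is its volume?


Formula: V = pi * (D/2)^2 * H  (cylinder volume)
Radius = D/2 = 8.7/2 = 4.35 cm
V = pi * 4.35^2 * 32.2 = 1914.1865 cm^3

Final answer: 1914.1865 cm^3


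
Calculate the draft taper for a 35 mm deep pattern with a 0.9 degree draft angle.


Formula: taper = depth * tan(draft_angle)
tan(0.9 deg) = 0.0157093
taper = 35 mm * 0.0157093 = 0.5498 mm

Answer: 0.5498 mm


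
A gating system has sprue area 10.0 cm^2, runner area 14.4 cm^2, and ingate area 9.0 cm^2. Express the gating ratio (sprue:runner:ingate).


Sprue:Runner:Ingate = 1 : 14.4/10.0 : 9.0/10.0 = 1:1.44:0.90

Answer: 1:1.44:0.90


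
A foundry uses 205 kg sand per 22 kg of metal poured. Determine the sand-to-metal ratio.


Formula: Sand-to-Metal Ratio = W_sand / W_metal
Ratio = 205 kg / 22 kg = 9.3182

Final answer: 9.3182


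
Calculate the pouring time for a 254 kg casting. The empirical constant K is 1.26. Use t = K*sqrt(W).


Formula: t = K * sqrt(W)
sqrt(W) = sqrt(254) = 15.93738
t = 1.26 * 15.93738 = 20.0811 s

20.0811 s


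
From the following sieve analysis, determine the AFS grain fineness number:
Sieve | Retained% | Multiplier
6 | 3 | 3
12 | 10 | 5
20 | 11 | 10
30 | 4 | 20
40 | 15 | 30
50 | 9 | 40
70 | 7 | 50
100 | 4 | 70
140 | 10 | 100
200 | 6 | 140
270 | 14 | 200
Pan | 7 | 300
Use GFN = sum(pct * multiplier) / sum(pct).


Formula: GFN = sum(pct * multiplier) / sum(pct)
sum(pct * multiplier) = 8429
sum(pct) = 100
GFN = 8429 / 100 = 84.29

Answer: 84.29


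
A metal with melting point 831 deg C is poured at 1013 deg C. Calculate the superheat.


Formula: Superheat = T_pour - T_melt
Superheat = 1013 - 831 = 182 deg C

Final answer: 182 deg C


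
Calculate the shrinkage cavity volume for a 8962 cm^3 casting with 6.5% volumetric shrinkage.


Formula: V_shrink = V_casting * shrinkage_pct / 100
V_shrink = 8962 cm^3 * 6.5 / 100 = 582.5300 cm^3

Final answer: 582.5300 cm^3


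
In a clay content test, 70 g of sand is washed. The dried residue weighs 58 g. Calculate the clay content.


Formula: Clay% = (W_total - W_washed) / W_total * 100
Clay mass = 70 - 58 = 12 g
Clay% = 12 / 70 * 100 = 17.1429%

Final answer: 17.1429%


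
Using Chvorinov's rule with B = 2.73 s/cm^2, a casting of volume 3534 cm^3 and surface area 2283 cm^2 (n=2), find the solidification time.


Formula: t_s = B * (V/A)^n  (Chvorinov's rule, n=2)
Modulus M = V/A = 3534/2283 = 1.547963 cm
M^2 = 1.547963^2 = 2.396189 cm^2
t_s = 2.73 * 2.396189 = 6.5416 s

6.5416 s


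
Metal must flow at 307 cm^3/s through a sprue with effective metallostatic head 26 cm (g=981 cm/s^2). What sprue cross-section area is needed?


Formula: v = sqrt(2*g*h), A = Q/v
Velocity: v = sqrt(2 * 981 * 26) = sqrt(51012) = 225.8584 cm/s
Sprue area: A = Q / v = 307 / 225.8584 = 1.3593 cm^2

1.3593 cm^2


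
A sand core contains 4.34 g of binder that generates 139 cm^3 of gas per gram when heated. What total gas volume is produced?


Formula: V_gas = W_binder * gas_evolution_rate
V = 4.34 g * 139 cm^3/g = 603.2600 cm^3

Final answer: 603.2600 cm^3


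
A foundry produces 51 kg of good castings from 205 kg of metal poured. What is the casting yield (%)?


Formula: Casting Yield = (W_good / W_total) * 100
Yield = (51 kg / 205 kg) * 100 = 24.8780%

Final answer: 24.8780%


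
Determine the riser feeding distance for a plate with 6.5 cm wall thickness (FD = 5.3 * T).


Formula: FD = 5.3 * T  (riser feeding-distance rule)
FD = 5.3 * 6.5 cm = 34.4500 cm

Final answer: 34.4500 cm


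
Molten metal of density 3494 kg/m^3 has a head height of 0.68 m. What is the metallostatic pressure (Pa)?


Formula: P = rho * g * h
rho * g = 3494 * 9.81 = 34276.14 N/m^3
P = 34276.14 * 0.68 = 23307.7752 Pa

23307.7752 Pa


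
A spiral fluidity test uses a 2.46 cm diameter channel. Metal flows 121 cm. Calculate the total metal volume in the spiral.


Formula: V = pi * (d/2)^2 * L  (cylinder volume)
Radius = 2.46/2 = 1.23 cm
V = pi * 1.23^2 * 121 = 575.1028 cm^3

575.1028 cm^3


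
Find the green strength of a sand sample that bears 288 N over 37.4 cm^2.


Formula: Compressive Strength = Force / Area
Strength = 288 N / 37.4 cm^2 = 7.7005 N/cm^2

Final answer: 7.7005 N/cm^2


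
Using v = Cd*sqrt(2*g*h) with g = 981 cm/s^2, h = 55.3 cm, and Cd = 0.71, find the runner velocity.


Formula: v = Cd * sqrt(2 * g * h)  (Torricelli with discharge coefficient)
2*g*h = 2 * 981 * 55.3 = 108498.6 cm^2/s^2
sqrt(108498.6) = 329.39126 cm/s
v = 0.71 * 329.39126 = 233.8678 cm/s

Answer: 233.8678 cm/s


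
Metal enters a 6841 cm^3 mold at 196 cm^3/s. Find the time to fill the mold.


Formula: t_fill = V_mold / Q_flow
t = 6841 cm^3 / 196 cm^3/s = 34.9031 s

34.9031 s


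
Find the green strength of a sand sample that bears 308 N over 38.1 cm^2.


Formula: Compressive Strength = Force / Area
Strength = 308 N / 38.1 cm^2 = 8.0840 N/cm^2

8.0840 N/cm^2


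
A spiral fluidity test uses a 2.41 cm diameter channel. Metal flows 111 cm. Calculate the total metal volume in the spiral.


Formula: V = pi * (d/2)^2 * L  (cylinder volume)
Radius = 2.41/2 = 1.205 cm
V = pi * 1.205^2 * 111 = 506.3455 cm^3

Final answer: 506.3455 cm^3


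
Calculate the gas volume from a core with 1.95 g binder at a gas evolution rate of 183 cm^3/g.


Formula: V_gas = W_binder * gas_evolution_rate
V = 1.95 g * 183 cm^3/g = 356.8500 cm^3

Answer: 356.8500 cm^3


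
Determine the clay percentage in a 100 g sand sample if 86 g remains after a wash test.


Formula: Clay% = (W_total - W_washed) / W_total * 100
Clay mass = 100 - 86 = 14 g
Clay% = 14 / 100 * 100 = 14.0000%

Answer: 14.0000%


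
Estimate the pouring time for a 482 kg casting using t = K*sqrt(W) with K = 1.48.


Formula: t = K * sqrt(W)
sqrt(W) = sqrt(482) = 21.95450
t = 1.48 * 21.95450 = 32.4927 s

32.4927 s


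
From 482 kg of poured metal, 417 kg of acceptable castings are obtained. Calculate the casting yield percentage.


Formula: Casting Yield = (W_good / W_total) * 100
Yield = (417 kg / 482 kg) * 100 = 86.5145%

Answer: 86.5145%


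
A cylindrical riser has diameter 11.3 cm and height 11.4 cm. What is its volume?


Formula: V = pi * (D/2)^2 * H  (cylinder volume)
Radius = D/2 = 11.3/2 = 5.65 cm
V = pi * 5.65^2 * 11.4 = 1143.2774 cm^3


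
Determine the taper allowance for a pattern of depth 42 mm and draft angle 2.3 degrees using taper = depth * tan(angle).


Formula: taper = depth * tan(draft_angle)
tan(2.3 deg) = 0.0401641
taper = 42 mm * 0.0401641 = 1.6869 mm

1.6869 mm


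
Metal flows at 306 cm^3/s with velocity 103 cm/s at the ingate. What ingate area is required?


Formula: A_ingate = Q / v  (continuity equation)
A = 306 cm^3/s / 103 cm/s = 2.9709 cm^2


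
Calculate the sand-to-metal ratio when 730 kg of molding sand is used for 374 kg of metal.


Formula: Sand-to-Metal Ratio = W_sand / W_metal
Ratio = 730 kg / 374 kg = 1.9519

Final answer: 1.9519


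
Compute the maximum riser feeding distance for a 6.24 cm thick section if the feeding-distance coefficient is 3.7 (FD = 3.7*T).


Formula: FD = 3.7 * T  (riser feeding-distance rule)
FD = 3.7 * 6.24 cm = 23.0880 cm

Final answer: 23.0880 cm


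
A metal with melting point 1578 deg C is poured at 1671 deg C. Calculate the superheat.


Formula: Superheat = T_pour - T_melt
Superheat = 1671 - 1578 = 93 deg C

Answer: 93 deg C


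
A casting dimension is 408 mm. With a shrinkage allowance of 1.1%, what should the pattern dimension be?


Formula: L_pattern = L_casting * (1 + shrinkage_rate/100)
Shrinkage factor = 1 + 1.1/100 = 1.011
L_pattern = 408 mm * 1.011 = 412.4880 mm


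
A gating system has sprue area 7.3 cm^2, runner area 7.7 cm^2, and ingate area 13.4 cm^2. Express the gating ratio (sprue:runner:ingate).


Sprue:Runner:Ingate = 1 : 7.7/7.3 : 13.4/7.3 = 1:1.05:1.84

Final answer: 1:1.05:1.84


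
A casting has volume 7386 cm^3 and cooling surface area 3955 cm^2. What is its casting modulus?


Formula: Casting Modulus M = V / A
M = 7386 cm^3 / 3955 cm^2 = 1.8675 cm

Final answer: 1.8675 cm


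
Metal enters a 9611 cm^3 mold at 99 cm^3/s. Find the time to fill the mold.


Formula: t_fill = V_mold / Q_flow
t = 9611 cm^3 / 99 cm^3/s = 97.0808 s

Final answer: 97.0808 s


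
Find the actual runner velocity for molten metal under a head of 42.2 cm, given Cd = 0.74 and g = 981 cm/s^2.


Formula: v = Cd * sqrt(2 * g * h)  (Torricelli with discharge coefficient)
2*g*h = 2 * 981 * 42.2 = 82796.4 cm^2/s^2
sqrt(82796.4) = 287.74364 cm/s
v = 0.74 * 287.74364 = 212.9303 cm/s

Final answer: 212.9303 cm/s


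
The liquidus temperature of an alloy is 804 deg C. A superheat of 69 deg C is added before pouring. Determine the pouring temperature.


Formula: T_pour = T_melt + Superheat
T_pour = 804 + 69 = 873 deg C

873 deg C


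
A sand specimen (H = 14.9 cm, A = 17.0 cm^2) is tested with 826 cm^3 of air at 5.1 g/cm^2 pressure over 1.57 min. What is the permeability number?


Formula: Permeability Number P = (V * H) / (p * A * t)
Numerator: V * H = 826 * 14.9 = 12307.4
Denominator: p * A * t = 5.1 * 17.0 * 1.57 = 136.119
P = 12307.4 / 136.119 = 90.4165

Final answer: 90.4165


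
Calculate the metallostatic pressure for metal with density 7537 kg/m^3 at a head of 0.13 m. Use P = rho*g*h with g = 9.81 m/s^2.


Formula: P = rho * g * h
rho * g = 7537 * 9.81 = 73937.97 N/m^3
P = 73937.97 * 0.13 = 9611.9361 Pa

Final answer: 9611.9361 Pa


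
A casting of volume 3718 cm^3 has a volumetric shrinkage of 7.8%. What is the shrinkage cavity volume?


Formula: V_shrink = V_casting * shrinkage_pct / 100
V_shrink = 3718 cm^3 * 7.8 / 100 = 290.0040 cm^3

290.0040 cm^3


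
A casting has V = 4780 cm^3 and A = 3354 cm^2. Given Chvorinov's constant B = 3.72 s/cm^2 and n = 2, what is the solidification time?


Formula: t_s = B * (V/A)^n  (Chvorinov's rule, n=2)
Modulus M = V/A = 4780/3354 = 1.425164 cm
M^2 = 1.425164^2 = 2.031092 cm^2
t_s = 3.72 * 2.031092 = 7.5557 s

7.5557 s


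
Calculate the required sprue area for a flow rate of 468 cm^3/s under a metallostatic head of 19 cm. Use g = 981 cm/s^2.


Formula: v = sqrt(2*g*h), A = Q/v
Velocity: v = sqrt(2 * 981 * 19) = sqrt(37278) = 193.0751 cm/s
Sprue area: A = Q / v = 468 / 193.0751 = 2.4239 cm^2

Final answer: 2.4239 cm^2


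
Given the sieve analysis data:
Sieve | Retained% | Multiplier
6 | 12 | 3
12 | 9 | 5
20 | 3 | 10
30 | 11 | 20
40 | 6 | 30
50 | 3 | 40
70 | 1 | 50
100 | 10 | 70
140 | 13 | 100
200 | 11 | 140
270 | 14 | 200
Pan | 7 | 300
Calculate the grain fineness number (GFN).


Formula: GFN = sum(pct * multiplier) / sum(pct)
sum(pct * multiplier) = 9121
sum(pct) = 100
GFN = 9121 / 100 = 91.21

Final answer: 91.21


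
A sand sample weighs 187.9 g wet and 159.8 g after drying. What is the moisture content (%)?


Formula: MC = (W_wet - W_dry) / W_wet * 100
Water mass = 187.9 - 159.8 = 28.1 g
MC = 28.1 / 187.9 * 100 = 14.9548%

Answer: 14.9548%


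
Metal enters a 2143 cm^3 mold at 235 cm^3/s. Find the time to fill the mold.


Formula: t_fill = V_mold / Q_flow
t = 2143 cm^3 / 235 cm^3/s = 9.1191 s

Answer: 9.1191 s


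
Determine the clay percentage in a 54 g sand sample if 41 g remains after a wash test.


Formula: Clay% = (W_total - W_washed) / W_total * 100
Clay mass = 54 - 41 = 13 g
Clay% = 13 / 54 * 100 = 24.0741%

Final answer: 24.0741%


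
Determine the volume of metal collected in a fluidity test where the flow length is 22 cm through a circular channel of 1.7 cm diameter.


Formula: V = pi * (d/2)^2 * L  (cylinder volume)
Radius = 1.7/2 = 0.85 cm
V = pi * 0.85^2 * 22 = 49.9356 cm^3

Answer: 49.9356 cm^3


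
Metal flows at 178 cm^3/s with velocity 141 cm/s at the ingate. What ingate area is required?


Formula: A_ingate = Q / v  (continuity equation)
A = 178 cm^3/s / 141 cm/s = 1.2624 cm^2

Answer: 1.2624 cm^2


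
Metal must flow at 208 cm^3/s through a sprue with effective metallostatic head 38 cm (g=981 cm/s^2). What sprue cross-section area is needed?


Formula: v = sqrt(2*g*h), A = Q/v
Velocity: v = sqrt(2 * 981 * 38) = sqrt(74556) = 273.0494 cm/s
Sprue area: A = Q / v = 208 / 273.0494 = 0.7618 cm^2

Answer: 0.7618 cm^2


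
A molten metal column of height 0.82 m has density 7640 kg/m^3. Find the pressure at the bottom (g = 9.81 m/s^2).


Formula: P = rho * g * h
rho * g = 7640 * 9.81 = 74948.4 N/m^3
P = 74948.4 * 0.82 = 61457.6880 Pa

Answer: 61457.6880 Pa


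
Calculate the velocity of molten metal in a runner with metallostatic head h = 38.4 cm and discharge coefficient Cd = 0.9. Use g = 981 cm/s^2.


Formula: v = Cd * sqrt(2 * g * h)  (Torricelli with discharge coefficient)
2*g*h = 2 * 981 * 38.4 = 75340.8 cm^2/s^2
sqrt(75340.8) = 274.48279 cm/s
v = 0.9 * 274.48279 = 247.0345 cm/s

247.0345 cm/s


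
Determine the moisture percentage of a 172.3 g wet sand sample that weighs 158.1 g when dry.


Formula: MC = (W_wet - W_dry) / W_wet * 100
Water mass = 172.3 - 158.1 = 14.2 g
MC = 14.2 / 172.3 * 100 = 8.2414%

Final answer: 8.2414%


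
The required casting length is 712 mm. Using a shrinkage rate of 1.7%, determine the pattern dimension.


Formula: L_pattern = L_casting * (1 + shrinkage_rate/100)
Shrinkage factor = 1 + 1.7/100 = 1.017
L_pattern = 712 mm * 1.017 = 724.1040 mm

724.1040 mm


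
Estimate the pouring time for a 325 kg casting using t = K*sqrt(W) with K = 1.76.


Formula: t = K * sqrt(W)
sqrt(W) = sqrt(325) = 18.02776
t = 1.76 * 18.02776 = 31.7289 s

Answer: 31.7289 s


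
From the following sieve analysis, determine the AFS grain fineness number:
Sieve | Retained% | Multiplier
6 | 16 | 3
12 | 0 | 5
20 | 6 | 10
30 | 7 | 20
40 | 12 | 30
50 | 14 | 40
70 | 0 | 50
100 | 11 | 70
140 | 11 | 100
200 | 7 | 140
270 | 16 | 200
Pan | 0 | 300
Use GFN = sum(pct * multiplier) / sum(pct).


Formula: GFN = sum(pct * multiplier) / sum(pct)
sum(pct * multiplier) = 7218
sum(pct) = 100
GFN = 7218 / 100 = 72.18

Answer: 72.18


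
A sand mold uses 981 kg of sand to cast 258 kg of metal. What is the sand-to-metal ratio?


Formula: Sand-to-Metal Ratio = W_sand / W_metal
Ratio = 981 kg / 258 kg = 3.8023

3.8023


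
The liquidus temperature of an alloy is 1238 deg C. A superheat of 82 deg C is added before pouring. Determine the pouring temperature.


Formula: T_pour = T_melt + Superheat
T_pour = 1238 + 82 = 1320 deg C

1320 deg C


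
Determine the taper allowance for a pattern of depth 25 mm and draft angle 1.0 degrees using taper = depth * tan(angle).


Formula: taper = depth * tan(draft_angle)
tan(1.0 deg) = 0.0174551
taper = 25 mm * 0.0174551 = 0.4364 mm

0.4364 mm


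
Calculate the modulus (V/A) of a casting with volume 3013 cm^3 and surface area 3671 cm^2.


Formula: Casting Modulus M = V / A
M = 3013 cm^3 / 3671 cm^2 = 0.8208 cm

0.8208 cm


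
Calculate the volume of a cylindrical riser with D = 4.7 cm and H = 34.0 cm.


Formula: V = pi * (D/2)^2 * H  (cylinder volume)
Radius = D/2 = 4.7/2 = 2.35 cm
V = pi * 2.35^2 * 34.0 = 589.8811 cm^3

Final answer: 589.8811 cm^3


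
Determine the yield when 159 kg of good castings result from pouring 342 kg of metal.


Formula: Casting Yield = (W_good / W_total) * 100
Yield = (159 kg / 342 kg) * 100 = 46.4912%

Answer: 46.4912%


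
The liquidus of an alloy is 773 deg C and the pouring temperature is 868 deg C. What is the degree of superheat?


Formula: Superheat = T_pour - T_melt
Superheat = 868 - 773 = 95 deg C

Final answer: 95 deg C


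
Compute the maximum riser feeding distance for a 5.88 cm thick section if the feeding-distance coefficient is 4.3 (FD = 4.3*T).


Formula: FD = 4.3 * T  (riser feeding-distance rule)
FD = 4.3 * 5.88 cm = 25.2840 cm


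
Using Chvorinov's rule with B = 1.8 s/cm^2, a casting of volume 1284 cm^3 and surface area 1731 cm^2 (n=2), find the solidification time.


Formula: t_s = B * (V/A)^n  (Chvorinov's rule, n=2)
Modulus M = V/A = 1284/1731 = 0.741768 cm
M^2 = 0.741768^2 = 0.550220 cm^2
t_s = 1.8 * 0.550220 = 0.9904 s

Answer: 0.9904 s


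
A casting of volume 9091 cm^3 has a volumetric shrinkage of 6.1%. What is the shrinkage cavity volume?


Formula: V_shrink = V_casting * shrinkage_pct / 100
V_shrink = 9091 cm^3 * 6.1 / 100 = 554.5510 cm^3

Answer: 554.5510 cm^3


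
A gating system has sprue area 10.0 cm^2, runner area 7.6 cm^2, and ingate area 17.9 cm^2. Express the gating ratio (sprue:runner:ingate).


Sprue:Runner:Ingate = 1 : 7.6/10.0 : 17.9/10.0 = 1:0.76:1.79

1:0.76:1.79


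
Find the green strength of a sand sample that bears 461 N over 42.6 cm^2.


Formula: Compressive Strength = Force / Area
Strength = 461 N / 42.6 cm^2 = 10.8216 N/cm^2

Final answer: 10.8216 N/cm^2


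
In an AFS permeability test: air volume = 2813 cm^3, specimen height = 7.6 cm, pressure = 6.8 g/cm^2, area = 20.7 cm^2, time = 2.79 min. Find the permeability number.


Formula: Permeability Number P = (V * H) / (p * A * t)
Numerator: V * H = 2813 * 7.6 = 21378.8
Denominator: p * A * t = 6.8 * 20.7 * 2.79 = 392.7204
P = 21378.8 / 392.7204 = 54.4377


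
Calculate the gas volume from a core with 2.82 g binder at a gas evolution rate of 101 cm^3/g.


Formula: V_gas = W_binder * gas_evolution_rate
V = 2.82 g * 101 cm^3/g = 284.8200 cm^3

284.8200 cm^3


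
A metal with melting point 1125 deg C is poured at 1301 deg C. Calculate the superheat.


Formula: Superheat = T_pour - T_melt
Superheat = 1301 - 1125 = 176 deg C


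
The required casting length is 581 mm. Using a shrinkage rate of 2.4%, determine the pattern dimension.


Formula: L_pattern = L_casting * (1 + shrinkage_rate/100)
Shrinkage factor = 1 + 2.4/100 = 1.024
L_pattern = 581 mm * 1.024 = 594.9440 mm

Final answer: 594.9440 mm


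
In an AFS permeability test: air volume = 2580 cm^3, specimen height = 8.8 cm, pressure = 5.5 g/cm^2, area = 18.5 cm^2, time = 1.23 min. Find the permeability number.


Formula: Permeability Number P = (V * H) / (p * A * t)
Numerator: V * H = 2580 * 8.8 = 22704.0
Denominator: p * A * t = 5.5 * 18.5 * 1.23 = 125.1525
P = 22704.0 / 125.1525 = 181.4107


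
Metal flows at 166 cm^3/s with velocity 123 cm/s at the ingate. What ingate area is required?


Formula: A_ingate = Q / v  (continuity equation)
A = 166 cm^3/s / 123 cm/s = 1.3496 cm^2

1.3496 cm^2


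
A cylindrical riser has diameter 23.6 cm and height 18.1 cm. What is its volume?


Formula: V = pi * (D/2)^2 * H  (cylinder volume)
Radius = D/2 = 23.6/2 = 11.8 cm
V = pi * 11.8^2 * 18.1 = 7917.5800 cm^3

Final answer: 7917.5800 cm^3


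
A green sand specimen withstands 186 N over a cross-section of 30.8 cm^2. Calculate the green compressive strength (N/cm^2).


Formula: Compressive Strength = Force / Area
Strength = 186 N / 30.8 cm^2 = 6.0390 N/cm^2


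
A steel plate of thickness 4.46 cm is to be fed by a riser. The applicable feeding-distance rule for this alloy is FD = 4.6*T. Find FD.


Formula: FD = 4.6 * T  (riser feeding-distance rule)
FD = 4.6 * 4.46 cm = 20.5160 cm

Final answer: 20.5160 cm


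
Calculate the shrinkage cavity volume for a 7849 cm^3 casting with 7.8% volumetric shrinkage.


Formula: V_shrink = V_casting * shrinkage_pct / 100
V_shrink = 7849 cm^3 * 7.8 / 100 = 612.2220 cm^3

Final answer: 612.2220 cm^3


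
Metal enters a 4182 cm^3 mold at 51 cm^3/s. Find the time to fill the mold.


Formula: t_fill = V_mold / Q_flow
t = 4182 cm^3 / 51 cm^3/s = 82.0000 s

Final answer: 82.0000 s


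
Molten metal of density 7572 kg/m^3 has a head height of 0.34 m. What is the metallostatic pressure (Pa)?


Formula: P = rho * g * h
rho * g = 7572 * 9.81 = 74281.32 N/m^3
P = 74281.32 * 0.34 = 25255.6488 Pa


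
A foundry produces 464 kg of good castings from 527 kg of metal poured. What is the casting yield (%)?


Formula: Casting Yield = (W_good / W_total) * 100
Yield = (464 kg / 527 kg) * 100 = 88.0455%


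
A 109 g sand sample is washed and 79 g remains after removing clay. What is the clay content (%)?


Formula: Clay% = (W_total - W_washed) / W_total * 100
Clay mass = 109 - 79 = 30 g
Clay% = 30 / 109 * 100 = 27.5229%

27.5229%


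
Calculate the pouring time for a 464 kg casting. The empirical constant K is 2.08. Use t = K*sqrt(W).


Formula: t = K * sqrt(W)
sqrt(W) = sqrt(464) = 21.54066
t = 2.08 * 21.54066 = 44.8046 s

Final answer: 44.8046 s


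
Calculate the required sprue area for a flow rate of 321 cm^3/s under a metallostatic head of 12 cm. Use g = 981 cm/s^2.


Formula: v = sqrt(2*g*h), A = Q/v
Velocity: v = sqrt(2 * 981 * 12) = sqrt(23544) = 153.4405 cm/s
Sprue area: A = Q / v = 321 / 153.4405 = 2.0920 cm^2

2.0920 cm^2


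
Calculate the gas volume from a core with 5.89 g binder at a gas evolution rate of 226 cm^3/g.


Formula: V_gas = W_binder * gas_evolution_rate
V = 5.89 g * 226 cm^3/g = 1331.1400 cm^3

1331.1400 cm^3


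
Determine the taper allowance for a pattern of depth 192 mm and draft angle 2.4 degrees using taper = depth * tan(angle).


Formula: taper = depth * tan(draft_angle)
tan(2.4 deg) = 0.0419124
taper = 192 mm * 0.0419124 = 8.0472 mm

Final answer: 8.0472 mm


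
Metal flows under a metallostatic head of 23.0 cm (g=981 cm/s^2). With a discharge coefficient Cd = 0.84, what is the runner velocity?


Formula: v = Cd * sqrt(2 * g * h)  (Torricelli with discharge coefficient)
2*g*h = 2 * 981 * 23.0 = 45126.0 cm^2/s^2
sqrt(45126.0) = 212.42881 cm/s
v = 0.84 * 212.42881 = 178.4402 cm/s

178.4402 cm/s


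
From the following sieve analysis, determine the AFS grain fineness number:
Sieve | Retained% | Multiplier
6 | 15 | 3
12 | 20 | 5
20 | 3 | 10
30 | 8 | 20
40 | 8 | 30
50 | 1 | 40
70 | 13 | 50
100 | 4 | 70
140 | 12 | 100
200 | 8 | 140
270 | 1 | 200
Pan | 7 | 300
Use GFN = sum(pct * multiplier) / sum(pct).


Formula: GFN = sum(pct * multiplier) / sum(pct)
sum(pct * multiplier) = 6165
sum(pct) = 100
GFN = 6165 / 100 = 61.65

61.65


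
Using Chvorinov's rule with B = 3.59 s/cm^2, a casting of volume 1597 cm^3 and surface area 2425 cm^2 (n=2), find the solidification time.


Formula: t_s = B * (V/A)^n  (Chvorinov's rule, n=2)
Modulus M = V/A = 1597/2425 = 0.658557 cm
M^2 = 0.658557^2 = 0.433697 cm^2
t_s = 3.59 * 0.433697 = 1.5570 s

Final answer: 1.5570 s


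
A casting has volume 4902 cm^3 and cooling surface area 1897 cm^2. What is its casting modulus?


Formula: Casting Modulus M = V / A
M = 4902 cm^3 / 1897 cm^2 = 2.5841 cm


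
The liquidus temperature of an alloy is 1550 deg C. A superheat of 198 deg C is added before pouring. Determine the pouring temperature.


Formula: T_pour = T_melt + Superheat
T_pour = 1550 + 198 = 1748 deg C

Final answer: 1748 deg C


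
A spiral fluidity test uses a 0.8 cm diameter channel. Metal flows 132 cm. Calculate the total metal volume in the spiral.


Formula: V = pi * (d/2)^2 * L  (cylinder volume)
Radius = 0.8/2 = 0.4 cm
V = pi * 0.4^2 * 132 = 66.3504 cm^3

Final answer: 66.3504 cm^3


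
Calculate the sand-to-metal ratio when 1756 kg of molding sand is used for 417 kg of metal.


Formula: Sand-to-Metal Ratio = W_sand / W_metal
Ratio = 1756 kg / 417 kg = 4.2110

4.2110


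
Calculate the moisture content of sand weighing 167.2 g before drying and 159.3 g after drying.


Formula: MC = (W_wet - W_dry) / W_wet * 100
Water mass = 167.2 - 159.3 = 7.9 g
MC = 7.9 / 167.2 * 100 = 4.7249%

4.7249%


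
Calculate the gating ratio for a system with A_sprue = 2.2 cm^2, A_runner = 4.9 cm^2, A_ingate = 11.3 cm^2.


Sprue:Runner:Ingate = 1 : 4.9/2.2 : 11.3/2.2 = 1:2.23:5.14


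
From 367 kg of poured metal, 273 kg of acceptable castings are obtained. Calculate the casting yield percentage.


Formula: Casting Yield = (W_good / W_total) * 100
Yield = (273 kg / 367 kg) * 100 = 74.3869%


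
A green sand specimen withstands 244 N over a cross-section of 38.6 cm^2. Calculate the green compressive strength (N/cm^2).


Formula: Compressive Strength = Force / Area
Strength = 244 N / 38.6 cm^2 = 6.3212 N/cm^2

Answer: 6.3212 N/cm^2


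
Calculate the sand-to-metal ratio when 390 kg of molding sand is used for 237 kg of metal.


Formula: Sand-to-Metal Ratio = W_sand / W_metal
Ratio = 390 kg / 237 kg = 1.6456

Answer: 1.6456


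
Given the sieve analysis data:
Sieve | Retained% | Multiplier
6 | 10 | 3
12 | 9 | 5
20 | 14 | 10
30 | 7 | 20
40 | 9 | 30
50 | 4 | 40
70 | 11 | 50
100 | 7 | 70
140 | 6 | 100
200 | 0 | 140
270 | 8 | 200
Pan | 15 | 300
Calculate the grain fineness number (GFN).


Formula: GFN = sum(pct * multiplier) / sum(pct)
sum(pct * multiplier) = 8525
sum(pct) = 100
GFN = 8525 / 100 = 85.25

Final answer: 85.25


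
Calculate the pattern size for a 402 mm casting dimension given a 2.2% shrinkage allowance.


Formula: L_pattern = L_casting * (1 + shrinkage_rate/100)
Shrinkage factor = 1 + 2.2/100 = 1.022
L_pattern = 402 mm * 1.022 = 410.8440 mm

Answer: 410.8440 mm


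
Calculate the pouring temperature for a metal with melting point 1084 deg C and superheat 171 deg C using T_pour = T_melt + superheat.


Formula: T_pour = T_melt + Superheat
T_pour = 1084 + 171 = 1255 deg C

1255 deg C


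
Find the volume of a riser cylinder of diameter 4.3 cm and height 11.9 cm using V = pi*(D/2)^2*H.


Formula: V = pi * (D/2)^2 * H  (cylinder volume)
Radius = D/2 = 4.3/2 = 2.15 cm
V = pi * 2.15^2 * 11.9 = 172.8119 cm^3


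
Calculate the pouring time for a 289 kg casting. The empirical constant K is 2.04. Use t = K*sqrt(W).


Formula: t = K * sqrt(W)
sqrt(W) = sqrt(289) = 17.00000
t = 2.04 * 17.00000 = 34.6800 s

34.6800 s


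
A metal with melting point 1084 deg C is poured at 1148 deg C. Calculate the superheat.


Formula: Superheat = T_pour - T_melt
Superheat = 1148 - 1084 = 64 deg C

64 deg C


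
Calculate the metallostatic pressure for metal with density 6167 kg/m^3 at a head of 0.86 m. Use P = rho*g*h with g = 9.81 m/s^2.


Formula: P = rho * g * h
rho * g = 6167 * 9.81 = 60498.27 N/m^3
P = 60498.27 * 0.86 = 52028.5122 Pa

Final answer: 52028.5122 Pa


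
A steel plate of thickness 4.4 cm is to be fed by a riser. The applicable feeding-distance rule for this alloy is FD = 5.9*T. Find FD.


Formula: FD = 5.9 * T  (riser feeding-distance rule)
FD = 5.9 * 4.4 cm = 25.9600 cm

25.9600 cm


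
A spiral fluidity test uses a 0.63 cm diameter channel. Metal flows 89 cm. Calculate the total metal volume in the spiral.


Formula: V = pi * (d/2)^2 * L  (cylinder volume)
Radius = 0.63/2 = 0.315 cm
V = pi * 0.315^2 * 89 = 27.7435 cm^3

27.7435 cm^3


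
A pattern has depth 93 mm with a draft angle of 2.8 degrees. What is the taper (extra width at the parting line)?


Formula: taper = depth * tan(draft_angle)
tan(2.8 deg) = 0.0489082
taper = 93 mm * 0.0489082 = 4.5485 mm

Answer: 4.5485 mm


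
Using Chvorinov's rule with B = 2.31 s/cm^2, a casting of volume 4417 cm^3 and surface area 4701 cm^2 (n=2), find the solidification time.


Formula: t_s = B * (V/A)^n  (Chvorinov's rule, n=2)
Modulus M = V/A = 4417/4701 = 0.939587 cm
M^2 = 0.939587^2 = 0.882824 cm^2
t_s = 2.31 * 0.882824 = 2.0393 s

2.0393 s


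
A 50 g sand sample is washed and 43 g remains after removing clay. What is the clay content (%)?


Formula: Clay% = (W_total - W_washed) / W_total * 100
Clay mass = 50 - 43 = 7 g
Clay% = 7 / 50 * 100 = 14.0000%


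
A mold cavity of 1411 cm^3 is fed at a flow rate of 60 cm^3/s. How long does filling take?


Formula: t_fill = V_mold / Q_flow
t = 1411 cm^3 / 60 cm^3/s = 23.5167 s

23.5167 s


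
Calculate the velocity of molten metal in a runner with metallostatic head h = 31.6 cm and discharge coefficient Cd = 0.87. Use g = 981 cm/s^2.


Formula: v = Cd * sqrt(2 * g * h)  (Torricelli with discharge coefficient)
2*g*h = 2 * 981 * 31.6 = 61999.2 cm^2/s^2
sqrt(61999.2) = 248.99639 cm/s
v = 0.87 * 248.99639 = 216.6269 cm/s

216.6269 cm/s
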